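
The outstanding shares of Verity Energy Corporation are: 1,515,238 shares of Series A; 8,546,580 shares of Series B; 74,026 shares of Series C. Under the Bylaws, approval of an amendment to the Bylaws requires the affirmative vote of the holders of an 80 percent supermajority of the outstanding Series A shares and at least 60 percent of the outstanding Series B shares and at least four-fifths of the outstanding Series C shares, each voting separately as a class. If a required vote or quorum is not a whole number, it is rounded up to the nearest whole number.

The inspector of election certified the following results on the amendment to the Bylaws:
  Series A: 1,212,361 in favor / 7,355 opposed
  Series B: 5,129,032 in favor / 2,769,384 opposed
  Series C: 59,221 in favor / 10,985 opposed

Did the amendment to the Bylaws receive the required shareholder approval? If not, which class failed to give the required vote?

Approved — every class gave the required vote.

Series A: 4/5 of 1515238 = 1212190.40, rounded up to 1212191; 1,212,191 required, 1,212,361 in favor — approved.
Series B: 3/5 of 8546580 = 5127948; 5,127,948 required, 5,129,032 in favor — approved.
Series C: 4/5 of 74026 = 59220.80, rounded up to 59221; 59,221 required, 59,221 in favor — approved.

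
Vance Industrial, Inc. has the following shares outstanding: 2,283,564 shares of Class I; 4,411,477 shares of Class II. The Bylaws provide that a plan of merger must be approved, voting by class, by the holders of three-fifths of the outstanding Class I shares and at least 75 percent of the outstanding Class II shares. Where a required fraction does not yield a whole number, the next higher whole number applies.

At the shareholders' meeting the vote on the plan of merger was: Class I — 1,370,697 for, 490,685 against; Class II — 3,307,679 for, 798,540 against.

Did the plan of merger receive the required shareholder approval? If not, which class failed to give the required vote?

Class I: 3/5 of 2283564 = 1370138.40, rounded up to 1370139; 1,370,139 required, 1,370,697 in favor — approved.
Class II: 3/4 of 4411477 = 3308607.75, rounded up to 3308608; 3,308,608 required, 3,307,679 in favor — not approved.

Not approved — the Class II shares did not give the required vote.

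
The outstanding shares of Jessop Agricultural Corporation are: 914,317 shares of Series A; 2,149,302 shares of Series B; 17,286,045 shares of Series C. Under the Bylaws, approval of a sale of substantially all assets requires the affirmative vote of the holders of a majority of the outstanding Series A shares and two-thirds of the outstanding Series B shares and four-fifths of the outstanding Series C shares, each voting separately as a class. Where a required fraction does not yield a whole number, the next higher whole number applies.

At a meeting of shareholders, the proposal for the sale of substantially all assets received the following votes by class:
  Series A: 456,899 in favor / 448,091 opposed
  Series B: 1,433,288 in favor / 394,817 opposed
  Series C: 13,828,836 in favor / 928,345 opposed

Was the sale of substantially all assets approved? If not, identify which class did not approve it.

Not approved — the Series A shares did not give the required vote.

Series A: a majority of 914317 is 457159; 457,159 required, 456,899 in favor — not approved.
Series B: 2/3 of 2149302 = 1432868; 1,432,868 required, 1,433,288 in favor — approved.
Series C: 4/5 of 17286045 = 13828836; 13,828,836 required, 13,828,836 in favor — approved.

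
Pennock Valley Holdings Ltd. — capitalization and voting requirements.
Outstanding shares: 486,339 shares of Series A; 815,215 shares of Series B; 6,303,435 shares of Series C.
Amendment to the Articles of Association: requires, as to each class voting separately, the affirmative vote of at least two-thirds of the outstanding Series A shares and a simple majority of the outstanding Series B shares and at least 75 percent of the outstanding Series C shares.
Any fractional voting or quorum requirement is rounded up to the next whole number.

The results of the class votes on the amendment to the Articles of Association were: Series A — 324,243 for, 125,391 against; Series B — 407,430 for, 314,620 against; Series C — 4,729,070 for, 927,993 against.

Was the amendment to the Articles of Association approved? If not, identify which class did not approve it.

Series A: 2/3 of 486339 = 324226; 324,226 required, 324,243 in favor — approved.
Series B: a majority of 815215 is 407608; 407,608 required, 407,430 in favor — not approved.
Series C: 3/4 of 6303435 = 4727576.25, rounded up to 4727577; 4,727,577 required, 4,729,070 in favor — approved.

Not approved — the Series B shares did not give the required vote.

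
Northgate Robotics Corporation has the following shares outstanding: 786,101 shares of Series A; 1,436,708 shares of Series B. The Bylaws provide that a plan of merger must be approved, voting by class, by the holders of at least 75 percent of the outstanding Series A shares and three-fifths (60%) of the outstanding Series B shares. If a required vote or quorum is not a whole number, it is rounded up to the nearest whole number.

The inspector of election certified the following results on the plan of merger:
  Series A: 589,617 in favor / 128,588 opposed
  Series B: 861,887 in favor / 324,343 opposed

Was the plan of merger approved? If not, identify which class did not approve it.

Series A: 3/4 of 786101 = 589575.75, rounded up to 589576; 589,576 required, 589,617 in favor — approved.
Series B: 3/5 of 1436708 = 862024.80, rounded up to 862025; 862,025 required, 861,887 in favor — not approved.

Not approved — the Series B shares did not give the required vote.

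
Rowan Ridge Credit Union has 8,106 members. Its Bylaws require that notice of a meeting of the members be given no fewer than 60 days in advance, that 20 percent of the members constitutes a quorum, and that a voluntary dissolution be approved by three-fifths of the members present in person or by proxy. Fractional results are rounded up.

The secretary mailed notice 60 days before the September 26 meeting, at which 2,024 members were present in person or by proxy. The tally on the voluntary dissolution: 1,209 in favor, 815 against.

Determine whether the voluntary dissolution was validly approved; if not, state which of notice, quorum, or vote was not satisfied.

Notice: 60 days given; 60 required. Satisfied.
Quorum: 20% of 8,106 = 1,621.20, rounded up to 1,622; 2,024 present. Satisfied.
Vote: requires three-fifths of those present (2,024); 3/5 of 2024 = 1214.40, rounded up to 1215, so 1,215 needed; 1,209 in favor. Not satisfied.

Invalid — vote requirement not satisfied.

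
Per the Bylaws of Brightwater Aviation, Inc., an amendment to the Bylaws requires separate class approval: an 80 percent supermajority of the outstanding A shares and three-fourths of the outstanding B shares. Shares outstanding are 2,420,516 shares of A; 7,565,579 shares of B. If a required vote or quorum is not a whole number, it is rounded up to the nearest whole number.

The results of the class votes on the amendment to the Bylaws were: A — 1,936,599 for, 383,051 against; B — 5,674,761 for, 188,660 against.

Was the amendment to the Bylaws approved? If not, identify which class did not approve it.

Approved — every class gave the required vote.

A: 4/5 of 2420516 = 1936412.80, rounded up to 1936413; 1,936,413 required, 1,936,599 in favor — approved.
B: 3/4 of 7565579 = 5674184.25, rounded up to 5674185; 5,674,185 required, 5,674,761 in favor — approved.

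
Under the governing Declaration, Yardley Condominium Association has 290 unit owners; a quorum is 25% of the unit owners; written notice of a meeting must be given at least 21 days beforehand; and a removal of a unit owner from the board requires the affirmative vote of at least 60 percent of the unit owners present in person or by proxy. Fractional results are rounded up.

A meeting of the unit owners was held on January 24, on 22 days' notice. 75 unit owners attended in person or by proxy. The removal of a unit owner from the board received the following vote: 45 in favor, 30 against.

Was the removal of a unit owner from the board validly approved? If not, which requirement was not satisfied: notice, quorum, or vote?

Notice: 22 days given; 21 required. Satisfied.
Quorum: 25% of 290 = 72.50, rounded up to 73; 75 present. Satisfied.
Vote: requires three-fifths of those present (75); 3/5 of 75 = 45, so 45 needed; 45 in favor. Satisfied.

Valid — all requirements satisfied.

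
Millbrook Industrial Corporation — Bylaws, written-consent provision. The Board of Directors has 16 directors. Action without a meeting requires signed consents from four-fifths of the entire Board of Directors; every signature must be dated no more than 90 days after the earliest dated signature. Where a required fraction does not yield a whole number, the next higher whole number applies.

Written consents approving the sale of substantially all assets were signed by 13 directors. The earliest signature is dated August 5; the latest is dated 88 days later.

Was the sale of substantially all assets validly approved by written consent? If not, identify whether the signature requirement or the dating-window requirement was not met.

Signatures required: four-fifths of 16 — 4/5 of 16 = 12.80, rounded up to 13, so 13 needed; 13 signed. Sufficient.
Dating window: the latest signature is 88 days after the earliest; the limit is 90 days. Within the window.

Effective — both the signature and dating-window requirements are satisfied.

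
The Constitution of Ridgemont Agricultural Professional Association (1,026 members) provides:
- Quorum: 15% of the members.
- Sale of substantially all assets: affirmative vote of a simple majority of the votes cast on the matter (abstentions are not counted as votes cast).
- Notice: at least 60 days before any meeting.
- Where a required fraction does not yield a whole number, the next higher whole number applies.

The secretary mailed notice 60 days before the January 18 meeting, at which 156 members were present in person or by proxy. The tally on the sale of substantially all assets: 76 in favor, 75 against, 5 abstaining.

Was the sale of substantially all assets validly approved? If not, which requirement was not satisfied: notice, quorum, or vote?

Notice: 60 days given; 60 required. Satisfied.
Quorum: 15% of 1,026 = 153.90, rounded up to 154; 156 present. Satisfied.
Vote: requires a majority of the votes cast (156 − 5 abstaining = 151); a majority of 151 is 76, so 76 needed; 76 in favor. Satisfied.

Valid — all requirements satisfied.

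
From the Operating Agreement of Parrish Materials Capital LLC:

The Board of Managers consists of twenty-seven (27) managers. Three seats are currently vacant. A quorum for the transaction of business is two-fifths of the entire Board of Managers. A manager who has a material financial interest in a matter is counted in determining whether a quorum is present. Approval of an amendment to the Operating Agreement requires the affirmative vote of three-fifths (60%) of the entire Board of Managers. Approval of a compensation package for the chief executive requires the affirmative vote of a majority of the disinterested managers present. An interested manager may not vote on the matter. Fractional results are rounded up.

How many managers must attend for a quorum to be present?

2/5 of 27 = 10.80, rounded up to 11.

11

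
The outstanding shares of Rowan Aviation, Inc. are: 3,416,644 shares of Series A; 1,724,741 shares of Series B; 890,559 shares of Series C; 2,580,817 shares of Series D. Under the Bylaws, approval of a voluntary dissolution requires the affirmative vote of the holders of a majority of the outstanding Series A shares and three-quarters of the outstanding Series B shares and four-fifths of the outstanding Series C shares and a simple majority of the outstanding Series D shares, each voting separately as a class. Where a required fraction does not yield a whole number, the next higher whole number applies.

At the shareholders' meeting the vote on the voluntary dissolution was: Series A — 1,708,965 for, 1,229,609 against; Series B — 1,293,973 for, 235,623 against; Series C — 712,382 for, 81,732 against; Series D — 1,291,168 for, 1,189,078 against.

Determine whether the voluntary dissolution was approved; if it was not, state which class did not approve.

Not approved — the Series C shares did not give the required vote.

Series A: a majority of 3416644 is 1708323; 1,708,323 required, 1,708,965 in favor — approved.
Series B: 3/4 of 1724741 = 1293555.75, rounded up to 1293556; 1,293,556 required, 1,293,973 in favor — approved.
Series C: 4/5 of 890559 = 712447.20, rounded up to 712448; 712,448 required, 712,382 in favor — not approved.
Series D: a majority of 2580817 is 1290409; 1,290,409 required, 1,291,168 in favor — approved.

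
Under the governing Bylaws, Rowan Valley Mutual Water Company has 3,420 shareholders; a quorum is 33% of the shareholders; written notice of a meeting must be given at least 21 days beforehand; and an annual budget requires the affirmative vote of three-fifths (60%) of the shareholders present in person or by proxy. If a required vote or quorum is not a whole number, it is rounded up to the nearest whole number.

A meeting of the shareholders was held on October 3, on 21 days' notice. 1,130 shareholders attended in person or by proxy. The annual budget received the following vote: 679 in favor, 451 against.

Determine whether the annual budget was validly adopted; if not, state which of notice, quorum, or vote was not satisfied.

Valid — all requirements satisfied.

Notice: 21 days given; 21 required. Satisfied.
Quorum: 33% of 3,420 = 1,128.60, rounded up to 1,129; 1,130 present. Satisfied.
Vote: requires three-fifths of those present (1,130); 3/5 of 1130 = 678, so 678 needed; 679 in favor. Satisfied.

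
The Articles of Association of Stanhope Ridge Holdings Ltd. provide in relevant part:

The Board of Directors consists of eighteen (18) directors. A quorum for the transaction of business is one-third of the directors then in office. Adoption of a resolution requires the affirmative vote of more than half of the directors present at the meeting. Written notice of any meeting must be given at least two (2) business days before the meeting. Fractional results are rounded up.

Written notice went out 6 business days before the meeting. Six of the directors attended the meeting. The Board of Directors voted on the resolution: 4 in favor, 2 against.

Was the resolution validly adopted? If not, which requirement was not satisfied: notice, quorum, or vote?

Valid — all requirements satisfied.

Notice: 6 business days given; 2 required (6 ≥ 2). Satisfied.
Quorum: 6 present; quorum is 6. Satisfied.
Vote: the resolution requires a majority of the directors present (6). A majority of 6 is 4, so 4 affirmative votes are needed; 4 voted in favor. Satisfied.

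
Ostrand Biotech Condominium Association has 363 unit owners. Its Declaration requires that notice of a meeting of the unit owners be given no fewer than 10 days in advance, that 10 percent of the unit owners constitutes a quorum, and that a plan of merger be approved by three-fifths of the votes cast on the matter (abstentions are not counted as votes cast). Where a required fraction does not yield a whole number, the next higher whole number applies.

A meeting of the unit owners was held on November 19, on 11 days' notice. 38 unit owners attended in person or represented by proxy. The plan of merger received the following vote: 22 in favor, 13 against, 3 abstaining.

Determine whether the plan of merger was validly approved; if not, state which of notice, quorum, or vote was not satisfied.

Notice: 11 days given; 10 required. Satisfied.
Quorum: 10% of 363 = 36.30, rounded up to 37; 38 present. Satisfied.
Vote: requires three-fifths of the votes cast (38 − 3 abstaining = 35); 3/5 of 35 = 21, so 21 needed; 22 in favor. Satisfied.

Valid — all requirements satisfied.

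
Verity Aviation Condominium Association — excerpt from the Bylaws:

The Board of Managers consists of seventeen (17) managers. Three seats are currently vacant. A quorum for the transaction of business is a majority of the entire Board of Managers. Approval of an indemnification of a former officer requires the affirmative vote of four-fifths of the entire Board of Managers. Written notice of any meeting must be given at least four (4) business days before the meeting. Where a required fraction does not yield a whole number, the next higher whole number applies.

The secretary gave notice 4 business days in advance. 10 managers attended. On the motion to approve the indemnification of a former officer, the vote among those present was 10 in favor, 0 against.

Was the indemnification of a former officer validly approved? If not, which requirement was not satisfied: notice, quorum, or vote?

Notice: 4 business days given; 4 required (4 ≥ 4). Satisfied.
Quorum: 10 present; quorum is 9. Satisfied.
Vote: the indemnification of a former officer requires four-fifths of the entire Board of Managers (17). 4/5 of 17 = 13.60, rounded up to 14, so 14 affirmative votes are needed; 10 voted in favor. Not satisfied.

Invalid — vote requirement not satisfied.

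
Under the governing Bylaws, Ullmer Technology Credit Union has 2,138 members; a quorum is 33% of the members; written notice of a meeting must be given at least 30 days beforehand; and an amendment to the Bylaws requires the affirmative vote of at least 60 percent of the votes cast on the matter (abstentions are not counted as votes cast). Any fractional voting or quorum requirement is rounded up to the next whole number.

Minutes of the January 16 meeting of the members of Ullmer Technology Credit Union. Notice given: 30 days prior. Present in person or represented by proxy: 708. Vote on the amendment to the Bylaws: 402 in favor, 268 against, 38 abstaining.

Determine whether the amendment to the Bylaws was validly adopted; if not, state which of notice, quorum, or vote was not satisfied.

Valid — all requirements satisfied.

Notice: 30 days given; 30 required. Satisfied.
Quorum: 33% of 2,138 = 705.54, rounded up to 706; 708 present. Satisfied.
Vote: requires three-fifths of the votes cast (708 − 38 abstaining = 670); 3/5 of 670 = 402, so 402 needed; 402 in favor. Satisfied.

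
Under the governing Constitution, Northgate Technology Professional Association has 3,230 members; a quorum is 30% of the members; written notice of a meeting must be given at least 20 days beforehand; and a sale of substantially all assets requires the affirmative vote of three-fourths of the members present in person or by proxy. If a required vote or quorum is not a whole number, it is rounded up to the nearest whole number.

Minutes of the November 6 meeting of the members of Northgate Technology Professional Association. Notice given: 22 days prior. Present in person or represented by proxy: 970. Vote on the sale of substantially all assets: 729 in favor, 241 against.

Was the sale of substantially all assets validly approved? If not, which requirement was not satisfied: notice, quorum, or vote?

Notice: 22 days given; 20 required. Satisfied.
Quorum: 30% of 3,230 = 969; 970 present. Satisfied.
Vote: requires three-fourths of those present (970); 3/4 of 970 = 727.50, rounded up to 728, so 728 needed; 729 in favor. Satisfied.

Valid — all requirements satisfied.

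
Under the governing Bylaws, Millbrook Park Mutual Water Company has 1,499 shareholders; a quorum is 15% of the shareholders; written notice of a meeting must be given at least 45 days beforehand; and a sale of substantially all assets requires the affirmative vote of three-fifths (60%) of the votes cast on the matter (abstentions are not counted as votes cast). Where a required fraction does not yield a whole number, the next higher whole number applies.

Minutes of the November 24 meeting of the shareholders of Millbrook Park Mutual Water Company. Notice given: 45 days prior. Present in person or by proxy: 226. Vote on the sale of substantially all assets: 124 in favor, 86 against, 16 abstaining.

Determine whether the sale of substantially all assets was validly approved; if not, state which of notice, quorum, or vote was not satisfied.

Invalid — vote requirement not satisfied.

Notice: 45 days given; 45 required. Satisfied.
Quorum: 15% of 1,499 = 224.85, rounded up to 225; 226 present. Satisfied.
Vote: requires three-fifths of the votes cast (226 − 16 abstaining = 210); 3/5 of 210 = 126, so 126 needed; 124 in favor. Not satisfied.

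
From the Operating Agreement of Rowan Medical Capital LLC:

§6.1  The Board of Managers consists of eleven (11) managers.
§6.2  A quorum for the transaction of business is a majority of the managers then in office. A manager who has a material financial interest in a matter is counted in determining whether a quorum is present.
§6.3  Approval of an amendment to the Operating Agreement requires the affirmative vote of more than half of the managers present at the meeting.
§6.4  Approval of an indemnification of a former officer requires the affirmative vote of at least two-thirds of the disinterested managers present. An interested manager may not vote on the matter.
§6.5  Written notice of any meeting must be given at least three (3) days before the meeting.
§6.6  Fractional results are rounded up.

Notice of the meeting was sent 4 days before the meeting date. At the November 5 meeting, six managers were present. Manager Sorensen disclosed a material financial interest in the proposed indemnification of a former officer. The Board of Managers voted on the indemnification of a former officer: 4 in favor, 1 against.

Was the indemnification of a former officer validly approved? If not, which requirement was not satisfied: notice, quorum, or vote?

Valid — all requirements satisfied.

Notice: 4 days given; 3 required (4 ≥ 3). Satisfied.
Quorum: 6 present (interested managers count toward quorum); quorum is 6. Satisfied.
Vote: the indemnification of a former officer requires two-thirds of the disinterested managers present (6 − 1 = 5). 2/3 of 5 = 3.33, rounded up to 4, so 4 affirmative votes are needed; 4 voted in favor. Satisfied.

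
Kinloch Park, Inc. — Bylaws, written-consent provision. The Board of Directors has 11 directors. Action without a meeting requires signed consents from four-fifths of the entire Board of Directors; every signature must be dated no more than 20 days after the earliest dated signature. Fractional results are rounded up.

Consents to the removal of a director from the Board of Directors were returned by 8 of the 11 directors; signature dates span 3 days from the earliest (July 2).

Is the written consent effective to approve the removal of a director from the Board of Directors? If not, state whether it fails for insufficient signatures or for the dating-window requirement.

Signatures required: four-fifths of 11 — 4/5 of 11 = 8.80, rounded up to 9, so 9 needed; 8 signed. Insufficient.
Dating window: the latest signature is 3 days after the earliest; the limit is 20 days. Within the window.

Not effective — insufficient signatures.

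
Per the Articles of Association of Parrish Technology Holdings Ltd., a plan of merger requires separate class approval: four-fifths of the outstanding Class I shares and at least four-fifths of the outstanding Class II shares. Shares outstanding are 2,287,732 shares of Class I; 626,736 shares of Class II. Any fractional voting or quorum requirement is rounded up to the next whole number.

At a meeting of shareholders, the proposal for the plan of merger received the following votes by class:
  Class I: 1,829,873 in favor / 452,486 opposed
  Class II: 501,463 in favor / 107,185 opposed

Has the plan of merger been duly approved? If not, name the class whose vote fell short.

Not approved — the Class I shares did not give the required vote.

Class I: 4/5 of 2287732 = 1830185.60, rounded up to 1830186; 1,830,186 required, 1,829,873 in favor — not approved.
Class II: 4/5 of 626736 = 501388.80, rounded up to 501389; 501,389 required, 501,463 in favor — approved.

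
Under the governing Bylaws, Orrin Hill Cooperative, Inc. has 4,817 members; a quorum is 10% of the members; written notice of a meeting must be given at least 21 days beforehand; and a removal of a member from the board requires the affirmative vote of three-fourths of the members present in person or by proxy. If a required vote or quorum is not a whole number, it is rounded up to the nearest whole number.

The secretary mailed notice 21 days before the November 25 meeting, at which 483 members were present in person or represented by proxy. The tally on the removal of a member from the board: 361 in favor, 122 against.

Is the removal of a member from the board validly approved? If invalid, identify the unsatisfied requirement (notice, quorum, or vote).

Notice: 21 days given; 21 required. Satisfied.
Quorum: 10% of 4,817 = 481.70, rounded up to 482; 483 present. Satisfied.
Vote: requires three-fourths of those present (483); 3/4 of 483 = 362.25, rounded up to 363, so 363 needed; 361 in favor. Not satisfied.

Invalid — vote requirement not satisfied.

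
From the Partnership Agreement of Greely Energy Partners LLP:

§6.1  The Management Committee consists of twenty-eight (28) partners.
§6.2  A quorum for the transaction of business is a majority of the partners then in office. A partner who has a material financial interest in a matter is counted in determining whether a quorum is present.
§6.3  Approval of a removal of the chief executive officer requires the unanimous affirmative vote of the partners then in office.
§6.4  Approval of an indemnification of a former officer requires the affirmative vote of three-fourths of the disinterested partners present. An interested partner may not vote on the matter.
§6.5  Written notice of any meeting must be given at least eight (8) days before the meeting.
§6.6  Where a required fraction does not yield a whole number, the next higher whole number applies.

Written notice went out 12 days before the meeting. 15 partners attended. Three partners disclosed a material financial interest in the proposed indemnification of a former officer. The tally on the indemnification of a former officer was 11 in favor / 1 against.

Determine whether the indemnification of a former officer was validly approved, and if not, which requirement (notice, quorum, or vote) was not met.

Valid — all requirements satisfied.

Notice: 12 days given; 8 required (12 ≥ 8). Satisfied.
Quorum: 15 present (interested partners count toward quorum); quorum is 15. Satisfied.
Vote: the indemnification of a former officer requires three-fourths of the disinterested partners present (15 − 3 = 12). 3/4 of 12 = 9, so 9 affirmative votes are needed; 11 voted in favor. Satisfied.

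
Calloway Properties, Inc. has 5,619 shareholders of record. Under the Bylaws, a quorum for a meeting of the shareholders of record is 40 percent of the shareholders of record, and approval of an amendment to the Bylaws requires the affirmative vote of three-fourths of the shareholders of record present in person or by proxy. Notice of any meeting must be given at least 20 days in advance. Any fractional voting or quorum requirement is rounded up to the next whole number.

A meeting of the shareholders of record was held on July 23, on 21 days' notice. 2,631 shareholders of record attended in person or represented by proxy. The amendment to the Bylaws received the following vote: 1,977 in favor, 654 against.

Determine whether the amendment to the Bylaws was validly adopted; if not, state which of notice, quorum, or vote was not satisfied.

Valid — all requirements satisfied.

Notice: 21 days given; 20 required. Satisfied.
Quorum: 40% of 5,619 = 2,247.60, rounded up to 2,248; 2,631 present. Satisfied.
Vote: requires three-fourths of those present (2,631); 3/4 of 2631 = 1973.25, rounded up to 1974, so 1,974 needed; 1,977 in favor. Satisfied.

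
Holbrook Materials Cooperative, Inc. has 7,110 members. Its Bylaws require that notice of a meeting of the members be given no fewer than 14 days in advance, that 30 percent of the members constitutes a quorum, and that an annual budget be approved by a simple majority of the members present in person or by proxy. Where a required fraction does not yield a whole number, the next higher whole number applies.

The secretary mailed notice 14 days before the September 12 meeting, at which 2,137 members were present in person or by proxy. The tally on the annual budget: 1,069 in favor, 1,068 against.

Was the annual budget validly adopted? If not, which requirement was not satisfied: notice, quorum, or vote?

Valid — all requirements satisfied.

Notice: 14 days given; 14 required. Satisfied.
Quorum: 30% of 7,110 = 2,133; 2,137 present. Satisfied.
Vote: requires a majority of those present (2,137); a majority of 2137 is 1069, so 1,069 needed; 1,069 in favor. Satisfied.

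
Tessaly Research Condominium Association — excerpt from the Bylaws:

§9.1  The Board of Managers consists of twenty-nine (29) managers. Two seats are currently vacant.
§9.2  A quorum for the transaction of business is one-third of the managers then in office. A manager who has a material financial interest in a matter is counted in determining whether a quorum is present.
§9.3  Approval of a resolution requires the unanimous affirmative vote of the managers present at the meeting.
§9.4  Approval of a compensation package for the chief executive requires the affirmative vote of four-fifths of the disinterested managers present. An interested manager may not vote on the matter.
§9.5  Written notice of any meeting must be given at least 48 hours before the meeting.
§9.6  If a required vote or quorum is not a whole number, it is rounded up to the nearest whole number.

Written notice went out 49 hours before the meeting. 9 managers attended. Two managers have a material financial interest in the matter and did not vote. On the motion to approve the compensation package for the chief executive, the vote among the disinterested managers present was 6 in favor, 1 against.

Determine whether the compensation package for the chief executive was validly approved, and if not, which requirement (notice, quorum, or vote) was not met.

Notice: 49 hours given; 48 required (49 ≥ 48). Satisfied.
Quorum: 9 present (interested managers count toward quorum); quorum is 9. Satisfied.
Vote: the compensation package for the chief executive requires four-fifths of the disinterested managers present (9 − 2 = 7). 4/5 of 7 = 5.60, rounded up to 6, so 6 affirmative votes are needed; 6 voted in favor. Satisfied.

Valid — all requirements satisfied.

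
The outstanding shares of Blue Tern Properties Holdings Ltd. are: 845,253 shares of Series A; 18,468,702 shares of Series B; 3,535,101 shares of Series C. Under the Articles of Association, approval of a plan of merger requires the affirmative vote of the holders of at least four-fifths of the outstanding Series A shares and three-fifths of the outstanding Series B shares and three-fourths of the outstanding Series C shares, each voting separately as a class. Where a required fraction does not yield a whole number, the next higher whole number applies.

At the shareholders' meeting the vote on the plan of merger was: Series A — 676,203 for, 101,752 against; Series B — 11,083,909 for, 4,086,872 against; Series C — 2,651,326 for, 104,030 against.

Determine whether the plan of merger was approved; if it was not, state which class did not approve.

Series A: 4/5 of 845253 = 676202.40, rounded up to 676203; 676,203 required, 676,203 in favor — approved.
Series B: 3/5 of 18468702 = 11081221.20, rounded up to 11081222; 11,081,222 required, 11,083,909 in favor — approved.
Series C: 3/4 of 3535101 = 2651325.75, rounded up to 2651326; 2,651,326 required, 2,651,326 in favor — approved.

Approved — every class gave the required vote.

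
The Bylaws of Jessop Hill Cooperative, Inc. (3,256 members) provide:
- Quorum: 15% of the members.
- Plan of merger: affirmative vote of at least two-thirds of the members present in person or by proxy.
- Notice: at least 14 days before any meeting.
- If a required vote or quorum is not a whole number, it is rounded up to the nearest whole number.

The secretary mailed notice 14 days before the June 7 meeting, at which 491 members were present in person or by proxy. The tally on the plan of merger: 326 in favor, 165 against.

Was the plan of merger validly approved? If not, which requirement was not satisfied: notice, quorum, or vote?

Notice: 14 days given; 14 required. Satisfied.
Quorum: 15% of 3,256 = 488.40, rounded up to 489; 491 present. Satisfied.
Vote: requires two-thirds of those present (491); 2/3 of 491 = 327.33, rounded up to 328, so 328 needed; 326 in favor. Not satisfied.

Invalid — vote requirement not satisfied.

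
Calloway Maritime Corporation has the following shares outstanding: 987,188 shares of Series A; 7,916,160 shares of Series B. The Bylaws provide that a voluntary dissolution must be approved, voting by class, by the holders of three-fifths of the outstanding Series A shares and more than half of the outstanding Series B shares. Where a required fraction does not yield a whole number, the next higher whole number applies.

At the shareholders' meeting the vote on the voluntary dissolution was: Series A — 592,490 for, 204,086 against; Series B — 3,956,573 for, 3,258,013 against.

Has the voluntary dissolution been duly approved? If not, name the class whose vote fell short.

Not approved — the Series B shares did not give the required vote.

Series A: 3/5 of 987188 = 592312.80, rounded up to 592313; 592,313 required, 592,490 in favor — approved.
Series B: a majority of 7916160 is 3958081; 3,958,081 required, 3,956,573 in favor — not approved.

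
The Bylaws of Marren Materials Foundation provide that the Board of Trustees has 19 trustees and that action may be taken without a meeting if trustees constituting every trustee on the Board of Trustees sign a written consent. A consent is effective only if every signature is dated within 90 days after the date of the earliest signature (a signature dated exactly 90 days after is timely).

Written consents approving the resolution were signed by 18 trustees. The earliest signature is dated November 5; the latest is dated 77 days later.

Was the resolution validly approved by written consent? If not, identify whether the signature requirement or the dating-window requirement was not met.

Signatures required: the unanimous vote of 19 — unanimous means all 19, so 19 needed; 18 signed. Insufficient.
Dating window: the latest signature is 77 days after the earliest; the limit is 90 days. Within the window.

Not effective — insufficient signatures.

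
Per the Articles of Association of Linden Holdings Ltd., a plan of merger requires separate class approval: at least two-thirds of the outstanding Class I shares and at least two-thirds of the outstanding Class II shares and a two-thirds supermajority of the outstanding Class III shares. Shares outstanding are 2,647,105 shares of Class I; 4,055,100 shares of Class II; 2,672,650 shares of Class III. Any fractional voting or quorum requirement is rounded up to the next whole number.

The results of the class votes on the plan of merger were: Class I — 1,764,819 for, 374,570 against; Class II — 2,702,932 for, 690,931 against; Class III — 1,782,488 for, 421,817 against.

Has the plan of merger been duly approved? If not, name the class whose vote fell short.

Class I: 2/3 of 2647105 = 1764736.67, rounded up to 1764737; 1,764,737 required, 1,764,819 in favor — approved.
Class II: 2/3 of 4055100 = 2703400; 2,703,400 required, 2,702,932 in favor — not approved.
Class III: 2/3 of 2672650 = 1781766.67, rounded up to 1781767; 1,781,767 required, 1,782,488 in favor — approved.

Not approved — the Class II shares did not give the required vote.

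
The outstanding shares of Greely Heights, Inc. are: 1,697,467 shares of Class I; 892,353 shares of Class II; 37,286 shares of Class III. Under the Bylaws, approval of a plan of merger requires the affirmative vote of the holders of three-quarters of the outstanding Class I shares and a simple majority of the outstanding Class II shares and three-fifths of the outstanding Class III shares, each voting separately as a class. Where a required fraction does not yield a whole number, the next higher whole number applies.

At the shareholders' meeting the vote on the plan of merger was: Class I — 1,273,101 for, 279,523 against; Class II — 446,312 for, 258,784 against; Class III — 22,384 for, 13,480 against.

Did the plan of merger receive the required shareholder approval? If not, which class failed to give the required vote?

Approved — every class gave the required vote.

Class I: 3/4 of 1697467 = 1273100.25, rounded up to 1273101; 1,273,101 required, 1,273,101 in favor — approved.
Class II: a majority of 892353 is 446177; 446,177 required, 446,312 in favor — approved.
Class III: 3/5 of 37286 = 22371.60, rounded up to 22372; 22,372 required, 22,384 in favor — approved.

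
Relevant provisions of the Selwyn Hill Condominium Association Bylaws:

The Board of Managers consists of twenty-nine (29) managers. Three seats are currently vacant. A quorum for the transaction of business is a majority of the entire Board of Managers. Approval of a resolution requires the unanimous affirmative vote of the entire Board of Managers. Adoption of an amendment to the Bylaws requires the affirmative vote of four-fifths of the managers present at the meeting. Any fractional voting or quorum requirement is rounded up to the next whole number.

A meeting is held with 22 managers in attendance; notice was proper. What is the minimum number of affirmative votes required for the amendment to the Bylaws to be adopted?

18

The amendment to the Bylaws requires four-fifths of the managers present (22).
4/5 of 22 = 17.60, rounded up to 18.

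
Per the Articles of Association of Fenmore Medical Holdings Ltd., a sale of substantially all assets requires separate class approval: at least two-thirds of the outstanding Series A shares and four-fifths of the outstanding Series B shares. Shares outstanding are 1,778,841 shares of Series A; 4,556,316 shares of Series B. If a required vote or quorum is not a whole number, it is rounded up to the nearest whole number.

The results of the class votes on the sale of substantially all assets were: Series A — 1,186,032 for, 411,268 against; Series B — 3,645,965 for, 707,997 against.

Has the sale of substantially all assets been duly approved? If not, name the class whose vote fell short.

Approved — every class gave the required vote.

Series A: 2/3 of 1778841 = 1185894; 1,185,894 required, 1,186,032 in favor — approved.
Series B: 4/5 of 4556316 = 3645052.80, rounded up to 3645053; 3,645,053 required, 3,645,965 in favor — approved.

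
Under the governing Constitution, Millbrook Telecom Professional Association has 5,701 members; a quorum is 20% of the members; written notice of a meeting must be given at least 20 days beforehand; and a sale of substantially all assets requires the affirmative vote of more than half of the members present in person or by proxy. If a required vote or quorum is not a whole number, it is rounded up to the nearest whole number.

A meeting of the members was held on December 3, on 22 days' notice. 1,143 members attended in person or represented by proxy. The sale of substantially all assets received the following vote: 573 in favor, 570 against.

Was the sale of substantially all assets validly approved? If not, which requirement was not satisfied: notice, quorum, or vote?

Notice: 22 days given; 20 required. Satisfied.
Quorum: 20% of 5,701 = 1,140.20, rounded up to 1,141; 1,143 present. Satisfied.
Vote: requires a majority of those present (1,143); a majority of 1143 is 572, so 572 needed; 573 in favor. Satisfied.

Valid — all requirements satisfied.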